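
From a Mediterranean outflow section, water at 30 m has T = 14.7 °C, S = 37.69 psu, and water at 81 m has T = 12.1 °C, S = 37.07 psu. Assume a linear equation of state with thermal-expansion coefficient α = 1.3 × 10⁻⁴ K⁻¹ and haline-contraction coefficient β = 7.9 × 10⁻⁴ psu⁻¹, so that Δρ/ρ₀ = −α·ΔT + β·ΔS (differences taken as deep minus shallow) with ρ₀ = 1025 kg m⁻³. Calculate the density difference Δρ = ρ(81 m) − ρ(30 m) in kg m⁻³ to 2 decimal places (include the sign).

-0.16 kg m⁻³

ΔT = -2.6 K, ΔS = -0.62 psu (deep − shallow).
Δρ/ρ₀ = −(1.3 × 10⁻⁴)(-2.6) + (7.9 × 10⁻⁴)(-0.62) = -1.518 × 10⁻⁴.
Δρ = 1025 × (-1.518 × 10⁻⁴) = -0.16 kg m⁻³.
Negative Δρ: lighter below, statically unstable.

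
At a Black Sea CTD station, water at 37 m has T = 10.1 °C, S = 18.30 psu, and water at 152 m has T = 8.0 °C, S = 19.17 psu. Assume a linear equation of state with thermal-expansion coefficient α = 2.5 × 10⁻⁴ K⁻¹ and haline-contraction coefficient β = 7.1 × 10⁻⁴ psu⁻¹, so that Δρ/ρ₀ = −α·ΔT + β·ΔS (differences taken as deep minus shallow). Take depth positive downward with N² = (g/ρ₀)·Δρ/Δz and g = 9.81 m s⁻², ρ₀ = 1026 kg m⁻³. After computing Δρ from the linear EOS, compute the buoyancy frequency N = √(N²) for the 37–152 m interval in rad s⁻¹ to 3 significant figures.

9.87 × 10⁻³ rad s⁻¹

ΔT = -2.1 K, ΔS = +0.87 psu (deep − shallow).
Δρ/ρ₀ = −αΔT + βΔS = 5.25 × 10⁻⁴ + 6.177 × 10⁻⁴ = 1.1427 × 10⁻³, so Δρ ≈ 1.172 kg m⁻³.
N² = (g/ρ₀)·Δρ/Δz = g·(Δρ/ρ₀)/Δz = 9.81 × 1.1427 × 10⁻³ / 115 = 9.7477 × 10⁻⁵ s⁻².
N = √(9.7477 × 10⁻⁵) = 9.8730 × 10⁻³ rad s⁻¹ ≈ 9.87 × 10⁻³ rad s⁻¹.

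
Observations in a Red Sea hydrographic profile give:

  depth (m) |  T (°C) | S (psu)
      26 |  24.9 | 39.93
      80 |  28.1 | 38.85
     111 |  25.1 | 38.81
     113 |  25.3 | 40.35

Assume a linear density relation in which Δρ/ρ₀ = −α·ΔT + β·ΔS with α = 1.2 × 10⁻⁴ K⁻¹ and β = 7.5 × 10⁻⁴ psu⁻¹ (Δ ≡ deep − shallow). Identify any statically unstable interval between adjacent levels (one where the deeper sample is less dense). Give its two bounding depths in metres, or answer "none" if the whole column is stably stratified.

26–80 m

Evaluate Δρ/ρ₀ = −αΔT + βΔS across each adjacent pair:
  26–80 m: −αΔT+βΔS = −(1.2 × 10⁻⁴)(+3.2)+(7.5 × 10⁻⁴)(-1.08) = -1.2 × 10⁻³ → UNSTABLE
  80–111 m: −αΔT+βΔS = −(1.2 × 10⁻⁴)(-3.0)+(7.5 × 10⁻⁴)(-0.04) = 3.3 × 10⁻⁴ → stable
  111–113 m: −αΔT+βΔS = −(1.2 × 10⁻⁴)(+0.2)+(7.5 × 10⁻⁴)(+1.54) = 1.1 × 10⁻³ → stable
The 26–80 m interval has Δρ < 0: lighter water underlies denser water.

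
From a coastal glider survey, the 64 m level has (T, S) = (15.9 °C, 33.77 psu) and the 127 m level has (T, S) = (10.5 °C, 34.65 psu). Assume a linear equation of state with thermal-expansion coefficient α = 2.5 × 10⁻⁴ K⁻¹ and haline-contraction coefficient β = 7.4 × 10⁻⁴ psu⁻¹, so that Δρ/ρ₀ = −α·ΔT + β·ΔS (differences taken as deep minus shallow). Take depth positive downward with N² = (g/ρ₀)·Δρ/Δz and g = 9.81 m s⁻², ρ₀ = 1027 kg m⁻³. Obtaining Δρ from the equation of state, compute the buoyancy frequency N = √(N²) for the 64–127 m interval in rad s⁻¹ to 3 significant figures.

0.0177 rad s⁻¹

ΔT = -5.4 K, ΔS = +0.88 psu (deep − shallow).
Δρ/ρ₀ = −αΔT + βΔS = 1.35 × 10⁻³ + 6.512 × 10⁻⁴ = 2.0012 × 10⁻³, so Δρ ≈ 2.055 kg m⁻³.
N² = (g/ρ₀)·Δρ/Δz = g·(Δρ/ρ₀)/Δz = 9.81 × 2.0012 × 10⁻³ / 63 = 3.1162 × 10⁻⁴ s⁻².
N = √(3.1162 × 10⁻⁴) = 0.017653 rad s⁻¹ ≈ 0.0177 rad s⁻¹.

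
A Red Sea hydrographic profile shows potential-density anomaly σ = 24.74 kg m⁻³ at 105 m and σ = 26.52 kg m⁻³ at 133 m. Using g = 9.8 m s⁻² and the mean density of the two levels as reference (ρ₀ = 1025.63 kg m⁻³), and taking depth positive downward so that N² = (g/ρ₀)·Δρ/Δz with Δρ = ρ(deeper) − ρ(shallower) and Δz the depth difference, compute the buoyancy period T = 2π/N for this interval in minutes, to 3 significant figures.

4.25 min

Δρ = 1026.52 − 1024.74 = 1.78 kg m⁻³ over Δz = 133 − 105 = 28 m.
N² = (9.8/1025.63) × (1.78/28) = 6.0743 × 10⁻⁴ s⁻².
N = √(6.0743 × 10⁻⁴) = 0.024646 rad s⁻¹, so T = 2π/N = 254.94 s = 4.2490 min ≈ 4.25 min.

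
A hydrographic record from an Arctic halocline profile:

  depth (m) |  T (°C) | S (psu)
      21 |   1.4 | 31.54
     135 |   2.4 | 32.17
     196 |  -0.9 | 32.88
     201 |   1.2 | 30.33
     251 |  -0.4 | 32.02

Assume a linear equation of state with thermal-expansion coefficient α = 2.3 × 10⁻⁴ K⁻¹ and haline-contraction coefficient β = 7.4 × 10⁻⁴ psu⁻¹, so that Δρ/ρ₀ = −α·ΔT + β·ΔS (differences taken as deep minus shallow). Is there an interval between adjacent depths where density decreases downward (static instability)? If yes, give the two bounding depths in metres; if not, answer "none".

Evaluate Δρ/ρ₀ = −αΔT + βΔS across each adjacent pair:
  21–135 m: −αΔT+βΔS = −(2.3 × 10⁻⁴)(+1.0)+(7.4 × 10⁻⁴)(+0.63) = 2.4 × 10⁻⁴ → stable
  135–196 m: −αΔT+βΔS = −(2.3 × 10⁻⁴)(-3.3)+(7.4 × 10⁻⁴)(+0.71) = 1.3 × 10⁻³ → stable
  196–201 m: −αΔT+βΔS = −(2.3 × 10⁻⁴)(+2.1)+(7.4 × 10⁻⁴)(-2.55) = -2.4 × 10⁻³ → UNSTABLE
  201–251 m: −αΔT+βΔS = −(2.3 × 10⁻⁴)(-1.6)+(7.4 × 10⁻⁴)(+1.69) = 1.6 × 10⁻³ → stable
The 196–201 m interval has Δρ < 0: lighter water underlies denser water.

196–201 m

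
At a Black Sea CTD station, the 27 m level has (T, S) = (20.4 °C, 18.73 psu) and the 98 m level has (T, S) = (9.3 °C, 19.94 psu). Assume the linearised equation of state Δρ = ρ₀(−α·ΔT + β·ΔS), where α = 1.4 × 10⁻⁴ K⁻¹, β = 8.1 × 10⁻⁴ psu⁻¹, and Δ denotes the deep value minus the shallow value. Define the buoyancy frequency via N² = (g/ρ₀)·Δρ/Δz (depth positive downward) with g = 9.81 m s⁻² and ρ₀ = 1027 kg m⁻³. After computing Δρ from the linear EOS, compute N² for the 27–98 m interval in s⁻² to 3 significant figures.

ΔT = -11.1 K, ΔS = +1.21 psu (deep − shallow).
Δρ/ρ₀ = −αΔT + βΔS = 1.554 × 10⁻³ + 9.801 × 10⁻⁴ = 2.5341 × 10⁻³, so Δρ ≈ 2.603 kg m⁻³.
N² = (g/ρ₀)·Δρ/Δz = g·(Δρ/ρ₀)/Δz = 9.81 × 2.5341 × 10⁻³ / 71 = 3.5013 × 10⁻⁴ s⁻² ≈ 3.50 × 10⁻⁴ s⁻².

3.50 × 10⁻⁴ s⁻²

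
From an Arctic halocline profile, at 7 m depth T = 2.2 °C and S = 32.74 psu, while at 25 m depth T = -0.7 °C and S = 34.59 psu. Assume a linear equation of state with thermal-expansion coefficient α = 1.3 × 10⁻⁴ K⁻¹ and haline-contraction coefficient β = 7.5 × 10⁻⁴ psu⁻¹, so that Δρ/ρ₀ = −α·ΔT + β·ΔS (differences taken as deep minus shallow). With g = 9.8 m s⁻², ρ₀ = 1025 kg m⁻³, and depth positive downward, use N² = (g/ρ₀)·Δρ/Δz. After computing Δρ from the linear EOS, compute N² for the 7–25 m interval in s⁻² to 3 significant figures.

9.61 × 10⁻⁴ s⁻²

ΔT = -2.9 K, ΔS = +1.85 psu (deep − shallow).
Δρ/ρ₀ = −αΔT + βΔS = 3.77 × 10⁻⁴ + 1.3875 × 10⁻³ = 1.7645 × 10⁻³, so Δρ ≈ 1.809 kg m⁻³.
N² = (g/ρ₀)·Δρ/Δz = g·(Δρ/ρ₀)/Δz = 9.8 × 1.7645 × 10⁻³ / 18 = 9.6067 × 10⁻⁴ s⁻² ≈ 9.61 × 10⁻⁴ s⁻².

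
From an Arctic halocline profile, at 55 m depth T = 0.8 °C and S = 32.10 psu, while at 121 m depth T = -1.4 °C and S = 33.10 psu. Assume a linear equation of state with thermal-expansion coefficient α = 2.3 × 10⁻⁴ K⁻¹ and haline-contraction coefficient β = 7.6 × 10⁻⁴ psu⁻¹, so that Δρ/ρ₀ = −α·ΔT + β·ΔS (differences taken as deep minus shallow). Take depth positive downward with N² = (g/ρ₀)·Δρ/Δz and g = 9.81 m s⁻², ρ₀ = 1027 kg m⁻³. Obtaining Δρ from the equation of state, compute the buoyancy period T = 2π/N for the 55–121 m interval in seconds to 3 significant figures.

458 s

ΔT = -2.2 K, ΔS = +1.00 psu (deep − shallow).
Δρ/ρ₀ = −αΔT + βΔS = 5.06 × 10⁻⁴ + 7.60 × 10⁻⁴ = 1.266 × 10⁻³, so Δρ ≈ 1.300 kg m⁻³.
N² = (g/ρ₀)·Δρ/Δz = g·(Δρ/ρ₀)/Δz = 9.81 × 1.266 × 10⁻³ / 66 = 1.8817 × 10⁻⁴ s⁻².
N = √(1.8817 × 10⁻⁴) = 0.013718 rad s⁻¹ → T = 2π/N = 458.02 s ≈ 458 s.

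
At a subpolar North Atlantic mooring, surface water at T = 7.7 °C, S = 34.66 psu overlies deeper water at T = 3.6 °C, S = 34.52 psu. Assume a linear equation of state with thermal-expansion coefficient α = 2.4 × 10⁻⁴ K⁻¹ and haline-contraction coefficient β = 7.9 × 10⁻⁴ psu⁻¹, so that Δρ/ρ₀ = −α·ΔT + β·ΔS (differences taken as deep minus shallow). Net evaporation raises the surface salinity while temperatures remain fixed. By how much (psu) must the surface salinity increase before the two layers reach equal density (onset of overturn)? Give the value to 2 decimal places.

Neutral buoyancy requires −α(T_deep − T_surf) + β(S_deep − S_surf′) = 0.
S_surf′ = S_deep − (α/β)·ΔT = 34.52 − (2.4 × 10⁻⁴/7.9 × 10⁻⁴)·(-4.1) = 35.7656 psu.
Increase required: 35.7656 − 34.66 = 1.1056 psu.

1.11 psu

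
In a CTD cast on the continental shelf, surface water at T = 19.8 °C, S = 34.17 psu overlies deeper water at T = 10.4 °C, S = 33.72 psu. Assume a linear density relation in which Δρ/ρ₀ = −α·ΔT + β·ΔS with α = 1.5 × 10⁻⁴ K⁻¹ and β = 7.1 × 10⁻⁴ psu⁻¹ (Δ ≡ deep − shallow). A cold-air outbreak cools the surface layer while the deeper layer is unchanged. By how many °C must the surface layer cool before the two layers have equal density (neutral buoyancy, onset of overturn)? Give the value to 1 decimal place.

Neutral buoyancy requires Δρ = 0, i.e. −α(T_deep − T_surf′) + β(S_deep − S_surf) = 0.
T_surf′ = T_deep − (β/α)·ΔS = 10.4 − (7.1 × 10⁻⁴/1.5 × 10⁻⁴)·(-0.45) = 12.530 °C.
Cooling required: 19.8 − (12.530) = 7.270 °C.

7.3 °C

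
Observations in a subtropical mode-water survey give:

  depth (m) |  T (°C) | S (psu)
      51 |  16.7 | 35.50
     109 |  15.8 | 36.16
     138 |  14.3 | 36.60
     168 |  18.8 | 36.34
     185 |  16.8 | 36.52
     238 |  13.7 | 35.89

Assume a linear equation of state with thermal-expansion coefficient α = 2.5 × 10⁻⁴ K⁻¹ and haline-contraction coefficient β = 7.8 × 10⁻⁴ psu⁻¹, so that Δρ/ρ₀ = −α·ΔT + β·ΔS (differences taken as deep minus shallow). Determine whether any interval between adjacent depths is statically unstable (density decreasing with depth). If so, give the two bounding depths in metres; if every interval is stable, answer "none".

Evaluate Δρ/ρ₀ = −αΔT + βΔS across each adjacent pair:
  51–109 m: −αΔT+βΔS = −(2.5 × 10⁻⁴)(-0.9)+(7.8 × 10⁻⁴)(+0.66) = 7.4 × 10⁻⁴ → stable
  109–138 m: −αΔT+βΔS = −(2.5 × 10⁻⁴)(-1.5)+(7.8 × 10⁻⁴)(+0.44) = 7.2 × 10⁻⁴ → stable
  138–168 m: −αΔT+βΔS = −(2.5 × 10⁻⁴)(+4.5)+(7.8 × 10⁻⁴)(-0.26) = -1.3 × 10⁻³ → UNSTABLE
  168–185 m: −αΔT+βΔS = −(2.5 × 10⁻⁴)(-2.0)+(7.8 × 10⁻⁴)(+0.18) = 6.4 × 10⁻⁴ → stable
  185–238 m: −αΔT+βΔS = −(2.5 × 10⁻⁴)(-3.1)+(7.8 × 10⁻⁴)(-0.63) = 2.8 × 10⁻⁴ → stable
The 138–168 m interval has Δρ < 0: lighter water underlies denser water.

138–168 m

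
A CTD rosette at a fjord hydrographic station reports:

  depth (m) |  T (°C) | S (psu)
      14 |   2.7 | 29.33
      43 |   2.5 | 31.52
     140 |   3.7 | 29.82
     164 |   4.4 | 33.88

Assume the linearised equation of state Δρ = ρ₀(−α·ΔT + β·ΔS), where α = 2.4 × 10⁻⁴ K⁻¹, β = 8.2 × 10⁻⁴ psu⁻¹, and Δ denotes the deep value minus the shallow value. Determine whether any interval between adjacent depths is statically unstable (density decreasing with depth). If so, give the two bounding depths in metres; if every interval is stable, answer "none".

Evaluate Δρ/ρ₀ = −αΔT + βΔS across each adjacent pair:
  14–43 m: −αΔT+βΔS = −(2.4 × 10⁻⁴)(-0.2)+(8.2 × 10⁻⁴)(+2.19) = 1.8 × 10⁻³ → stable
  43–140 m: −αΔT+βΔS = −(2.4 × 10⁻⁴)(+1.2)+(8.2 × 10⁻⁴)(-1.70) = -1.7 × 10⁻³ → UNSTABLE
  140–164 m: −αΔT+βΔS = −(2.4 × 10⁻⁴)(+0.7)+(8.2 × 10⁻⁴)(+4.06) = 3.2 × 10⁻³ → stable
The 43–140 m interval has Δρ < 0: lighter water underlies denser water.

43–140 m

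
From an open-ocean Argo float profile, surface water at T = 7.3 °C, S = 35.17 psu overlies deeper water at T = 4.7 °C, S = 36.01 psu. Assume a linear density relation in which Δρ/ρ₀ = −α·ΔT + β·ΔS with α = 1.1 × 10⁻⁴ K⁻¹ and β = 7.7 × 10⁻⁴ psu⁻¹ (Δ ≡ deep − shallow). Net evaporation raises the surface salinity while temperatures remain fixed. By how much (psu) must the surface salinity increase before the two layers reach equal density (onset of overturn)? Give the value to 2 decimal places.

Neutral buoyancy requires −α(T_deep − T_surf) + β(S_deep − S_surf′) = 0.
S_surf′ = S_deep − (α/β)·ΔT = 36.01 − (1.1 × 10⁻⁴/7.7 × 10⁻⁴)·(-2.6) = 36.3814 psu.
Increase required: 36.3814 − 35.17 = 1.2114 psu.

1.21 psu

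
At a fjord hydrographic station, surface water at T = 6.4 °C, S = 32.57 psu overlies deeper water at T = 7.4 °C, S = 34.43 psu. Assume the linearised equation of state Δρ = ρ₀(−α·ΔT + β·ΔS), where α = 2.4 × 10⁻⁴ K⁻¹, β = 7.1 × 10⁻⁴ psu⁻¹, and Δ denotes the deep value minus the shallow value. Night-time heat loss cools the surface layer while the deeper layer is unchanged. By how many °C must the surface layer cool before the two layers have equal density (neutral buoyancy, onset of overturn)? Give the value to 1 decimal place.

Neutral buoyancy requires Δρ = 0, i.e. −α(T_deep − T_surf′) + β(S_deep − S_surf) = 0.
T_surf′ = T_deep − (β/α)·ΔS = 7.4 − (7.1 × 10⁻⁴/2.4 × 10⁻⁴)·(+1.86) = 1.897 °C.
Cooling required: 6.4 − (1.897) = 4.503 °C.

4.5 °C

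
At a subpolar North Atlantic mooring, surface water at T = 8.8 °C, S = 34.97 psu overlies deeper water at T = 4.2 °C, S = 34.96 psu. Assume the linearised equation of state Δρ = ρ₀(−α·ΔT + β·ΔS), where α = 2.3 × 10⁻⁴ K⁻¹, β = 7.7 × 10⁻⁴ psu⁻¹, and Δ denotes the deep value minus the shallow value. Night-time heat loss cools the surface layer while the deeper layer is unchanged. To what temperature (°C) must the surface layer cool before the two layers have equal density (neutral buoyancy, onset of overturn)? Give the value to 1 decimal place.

4.2 °C

Neutral buoyancy requires Δρ = 0, i.e. −α(T_deep − T_surf′) + β(S_deep − S_surf) = 0.
T_surf′ = T_deep − (β/α)·ΔS = 4.2 − (7.7 × 10⁻⁴/2.3 × 10⁻⁴)·(-0.01) = 4.233 °C.
Cooling required: 8.8 − (4.233) = 4.567 °C.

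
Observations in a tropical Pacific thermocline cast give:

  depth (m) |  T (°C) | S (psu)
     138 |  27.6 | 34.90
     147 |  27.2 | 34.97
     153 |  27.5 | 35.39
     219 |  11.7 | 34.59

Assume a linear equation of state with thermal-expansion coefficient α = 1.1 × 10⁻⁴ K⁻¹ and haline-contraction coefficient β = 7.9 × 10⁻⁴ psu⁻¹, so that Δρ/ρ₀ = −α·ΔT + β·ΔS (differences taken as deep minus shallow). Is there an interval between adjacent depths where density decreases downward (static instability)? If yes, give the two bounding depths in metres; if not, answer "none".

Evaluate Δρ/ρ₀ = −αΔT + βΔS across each adjacent pair:
  138–147 m: −αΔT+βΔS = −(1.1 × 10⁻⁴)(-0.4)+(7.9 × 10⁻⁴)(+0.07) = 9.9 × 10⁻⁵ → stable
  147–153 m: −αΔT+βΔS = −(1.1 × 10⁻⁴)(+0.3)+(7.9 × 10⁻⁴)(+0.42) = 3.0 × 10⁻⁴ → stable
  153–219 m: −αΔT+βΔS = −(1.1 × 10⁻⁴)(-15.8)+(7.9 × 10⁻⁴)(-0.80) = 1.1 × 10⁻³ → stable
Every interval has Δρ > 0: the column is stably stratified throughout.

none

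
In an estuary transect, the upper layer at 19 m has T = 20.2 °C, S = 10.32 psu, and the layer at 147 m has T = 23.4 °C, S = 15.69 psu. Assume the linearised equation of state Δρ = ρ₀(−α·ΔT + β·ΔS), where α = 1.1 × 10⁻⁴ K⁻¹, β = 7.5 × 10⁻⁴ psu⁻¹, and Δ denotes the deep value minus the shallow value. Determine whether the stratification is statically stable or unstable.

ΔT = 23.4 − 20.2 = +3.2 K and ΔS = 15.69 − 10.32 = +5.37 psu (deep − shallow).
−αΔT = -3.52 × 10⁻⁴; βΔS = 4.0275 × 10⁻³; sum Δρ/ρ₀ = 3.6755 × 10⁻³.
Δρ/ρ₀ > 0, so Δρ > 0: deeper water is denser → statically stable.

stable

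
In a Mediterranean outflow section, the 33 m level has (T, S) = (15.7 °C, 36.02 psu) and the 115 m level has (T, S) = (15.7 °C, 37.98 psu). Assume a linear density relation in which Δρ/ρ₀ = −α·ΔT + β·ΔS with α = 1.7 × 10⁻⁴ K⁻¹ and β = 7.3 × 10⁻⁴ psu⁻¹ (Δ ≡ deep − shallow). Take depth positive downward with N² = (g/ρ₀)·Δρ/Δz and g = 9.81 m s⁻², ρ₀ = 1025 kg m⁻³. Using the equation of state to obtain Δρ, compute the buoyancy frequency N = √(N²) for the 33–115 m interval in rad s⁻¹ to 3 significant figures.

0.0131 rad s⁻¹

ΔT = +0.0 K, ΔS = +1.96 psu (deep − shallow).
Δρ/ρ₀ = −αΔT + βΔS = 0 + 1.4308 × 10⁻³ = 1.4308 × 10⁻³, so Δρ ≈ 1.467 kg m⁻³.
N² = (g/ρ₀)·Δρ/Δz = g·(Δρ/ρ₀)/Δz = 9.81 × 1.4308 × 10⁻³ / 82 = 1.7117 × 10⁻⁴ s⁻².
N = √(1.7117 × 10⁻⁴) = 0.013083 rad s⁻¹ ≈ 0.0131 rad s⁻¹.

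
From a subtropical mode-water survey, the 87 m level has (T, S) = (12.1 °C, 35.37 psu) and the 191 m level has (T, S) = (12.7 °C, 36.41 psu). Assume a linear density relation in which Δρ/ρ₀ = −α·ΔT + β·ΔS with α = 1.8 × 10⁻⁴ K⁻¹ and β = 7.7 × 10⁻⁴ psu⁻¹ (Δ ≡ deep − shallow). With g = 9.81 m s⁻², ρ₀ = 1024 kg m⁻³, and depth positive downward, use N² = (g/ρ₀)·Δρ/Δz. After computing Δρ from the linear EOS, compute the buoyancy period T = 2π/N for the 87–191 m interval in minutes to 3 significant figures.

ΔT = +0.6 K, ΔS = +1.04 psu (deep − shallow).
Δρ/ρ₀ = −αΔT + βΔS = -1.08 × 10⁻⁴ + 8.008 × 10⁻⁴ = 6.928 × 10⁻⁴, so Δρ ≈ 0.7094 kg m⁻³.
N² = (g/ρ₀)·Δρ/Δz = g·(Δρ/ρ₀)/Δz = 9.81 × 6.928 × 10⁻⁴ / 104 = 6.5350 × 10⁻⁵ s⁻².
N = √(6.5350 × 10⁻⁵) = 8.0839 × 10⁻³ rad s⁻¹ → T = 2π/N = 777.25 s = 12.954 min ≈ 13.0 min.

13.0 min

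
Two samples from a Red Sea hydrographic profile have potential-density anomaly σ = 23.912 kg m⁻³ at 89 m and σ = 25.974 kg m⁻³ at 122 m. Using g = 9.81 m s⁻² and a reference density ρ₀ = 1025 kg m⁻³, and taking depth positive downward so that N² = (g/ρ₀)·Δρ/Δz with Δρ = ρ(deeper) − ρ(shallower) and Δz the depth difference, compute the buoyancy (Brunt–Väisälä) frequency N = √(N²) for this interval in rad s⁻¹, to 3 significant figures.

Δρ = 1025.974 − 1023.912 = 2.062 kg m⁻³ over Δz = 122 − 89 = 33 m.
N² = (9.81/1025) × (2.062/33) = 5.9803 × 10⁻⁴ s⁻².
N = √(5.9803 × 10⁻⁴) = 0.024455 rad s⁻¹ ≈ 0.0245 rad s⁻¹.
Since Δρ > 0 the layer is stably stratified.

0.0245 rad s⁻¹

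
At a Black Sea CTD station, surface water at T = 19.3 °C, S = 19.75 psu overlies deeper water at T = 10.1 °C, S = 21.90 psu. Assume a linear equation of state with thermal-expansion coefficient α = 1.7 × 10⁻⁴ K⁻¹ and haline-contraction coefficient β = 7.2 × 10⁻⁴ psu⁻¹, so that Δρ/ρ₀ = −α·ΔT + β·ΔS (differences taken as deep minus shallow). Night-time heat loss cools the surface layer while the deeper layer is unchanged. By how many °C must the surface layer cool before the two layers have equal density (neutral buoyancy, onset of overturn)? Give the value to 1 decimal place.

Neutral buoyancy requires Δρ = 0, i.e. −α(T_deep − T_surf′) + β(S_deep − S_surf) = 0.
T_surf′ = T_deep − (β/α)·ΔS = 10.1 − (7.2 × 10⁻⁴/1.7 × 10⁻⁴)·(+2.15) = 0.994 °C.
Cooling required: 19.3 − (0.994) = 18.306 °C.

18.3 °C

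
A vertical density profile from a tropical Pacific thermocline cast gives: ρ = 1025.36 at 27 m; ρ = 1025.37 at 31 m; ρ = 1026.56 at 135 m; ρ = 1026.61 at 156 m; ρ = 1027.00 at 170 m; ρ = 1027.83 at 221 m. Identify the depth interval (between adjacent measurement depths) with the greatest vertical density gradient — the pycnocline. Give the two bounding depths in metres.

Compute the density gradient over each adjacent pair:
  27–31 m: Δρ/Δz = 0.01/4 = 2.5 × 10⁻³ kg m⁻⁴
  31–135 m: Δρ/Δz = 1.19/104 = 0.011 kg m⁻⁴
  135–156 m: Δρ/Δz = 0.05/21 = 2.4 × 10⁻³ kg m⁻⁴
  156–170 m: Δρ/Δz = 0.39/14 = 0.028 kg m⁻⁴
  170–221 m: Δρ/Δz = 0.83/51 = 0.016 kg m⁻⁴
The largest gradient is in the 156–170 m interval — the pycnocline.

156–170 m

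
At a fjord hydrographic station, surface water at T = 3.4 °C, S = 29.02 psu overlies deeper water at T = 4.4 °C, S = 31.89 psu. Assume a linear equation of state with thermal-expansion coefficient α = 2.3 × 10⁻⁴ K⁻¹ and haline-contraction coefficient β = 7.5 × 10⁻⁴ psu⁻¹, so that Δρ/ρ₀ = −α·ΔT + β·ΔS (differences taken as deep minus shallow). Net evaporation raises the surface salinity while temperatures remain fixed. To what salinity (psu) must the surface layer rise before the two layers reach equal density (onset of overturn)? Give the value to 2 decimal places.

Neutral buoyancy requires −α(T_deep − T_surf) + β(S_deep − S_surf′) = 0.
S_surf′ = S_deep − (α/β)·ΔT = 31.89 − (2.3 × 10⁻⁴/7.5 × 10⁻⁴)·(+1.0) = 31.5833 psu.
Increase required: 31.5833 − 29.02 = 2.5633 psu.

31.58 psu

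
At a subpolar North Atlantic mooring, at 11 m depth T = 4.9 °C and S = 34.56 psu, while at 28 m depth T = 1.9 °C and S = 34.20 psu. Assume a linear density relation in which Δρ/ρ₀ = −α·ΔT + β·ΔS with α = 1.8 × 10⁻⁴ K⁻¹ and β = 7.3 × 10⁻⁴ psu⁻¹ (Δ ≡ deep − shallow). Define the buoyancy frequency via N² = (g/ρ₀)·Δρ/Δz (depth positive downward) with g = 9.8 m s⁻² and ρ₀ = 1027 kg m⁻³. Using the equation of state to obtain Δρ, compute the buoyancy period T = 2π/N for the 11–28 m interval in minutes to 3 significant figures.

8.28 min

ΔT = -3.0 K, ΔS = -0.36 psu (deep − shallow).
Δρ/ρ₀ = −αΔT + βΔS = 5.40 × 10⁻⁴ − 2.628 × 10⁻⁴ = 2.772 × 10⁻⁴, so Δρ ≈ 0.2847 kg m⁻³.
N² = (g/ρ₀)·Δρ/Δz = g·(Δρ/ρ₀)/Δz = 9.8 × 2.772 × 10⁻⁴ / 17 = 1.5980 × 10⁻⁴ s⁻².
N = √(1.5980 × 10⁻⁴) = 0.012641 rad s⁻¹ → T = 2π/N = 497.05 s = 8.2842 min ≈ 8.28 min.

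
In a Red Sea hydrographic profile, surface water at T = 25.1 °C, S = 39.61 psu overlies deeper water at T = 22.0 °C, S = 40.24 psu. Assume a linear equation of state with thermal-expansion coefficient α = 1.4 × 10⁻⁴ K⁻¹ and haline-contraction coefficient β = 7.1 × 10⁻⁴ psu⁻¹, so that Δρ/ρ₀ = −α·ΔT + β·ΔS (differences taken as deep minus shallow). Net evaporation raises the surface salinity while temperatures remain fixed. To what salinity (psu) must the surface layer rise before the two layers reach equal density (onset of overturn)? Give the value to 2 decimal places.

Neutral buoyancy requires −α(T_deep − T_surf) + β(S_deep − S_surf′) = 0.
S_surf′ = S_deep − (α/β)·ΔT = 40.24 − (1.4 × 10⁻⁴/7.1 × 10⁻⁴)·(-3.1) = 40.8513 psu.
Increase required: 40.8513 − 39.61 = 1.2413 psu.

40.85 psu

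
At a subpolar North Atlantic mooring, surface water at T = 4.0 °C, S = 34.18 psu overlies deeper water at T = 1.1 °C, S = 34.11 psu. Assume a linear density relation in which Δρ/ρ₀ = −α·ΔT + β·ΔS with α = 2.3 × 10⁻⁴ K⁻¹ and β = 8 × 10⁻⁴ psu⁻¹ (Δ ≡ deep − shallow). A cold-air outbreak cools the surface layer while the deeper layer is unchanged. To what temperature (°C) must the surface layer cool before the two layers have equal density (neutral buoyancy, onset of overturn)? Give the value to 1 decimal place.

Neutral buoyancy requires Δρ = 0, i.e. −α(T_deep − T_surf′) + β(S_deep − S_surf) = 0.
T_surf′ = T_deep − (β/α)·ΔS = 1.1 − (8 × 10⁻⁴/2.3 × 10⁻⁴)·(-0.07) = 1.343 °C.
Cooling required: 4.0 − (1.343) = 2.657 °C.

1.3 °C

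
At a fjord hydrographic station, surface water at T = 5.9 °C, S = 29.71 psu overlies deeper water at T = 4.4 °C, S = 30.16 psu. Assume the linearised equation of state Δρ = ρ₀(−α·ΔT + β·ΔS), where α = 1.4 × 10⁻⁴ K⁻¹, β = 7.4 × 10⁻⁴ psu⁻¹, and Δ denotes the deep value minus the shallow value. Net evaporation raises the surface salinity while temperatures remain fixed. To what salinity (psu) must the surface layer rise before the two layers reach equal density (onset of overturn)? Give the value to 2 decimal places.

Neutral buoyancy requires −α(T_deep − T_surf) + β(S_deep − S_surf′) = 0.
S_surf′ = S_deep − (α/β)·ΔT = 30.16 − (1.4 × 10⁻⁴/7.4 × 10⁻⁴)·(-1.5) = 30.4438 psu.
Increase required: 30.4438 − 29.71 = 0.7338 psu.

30.44 psu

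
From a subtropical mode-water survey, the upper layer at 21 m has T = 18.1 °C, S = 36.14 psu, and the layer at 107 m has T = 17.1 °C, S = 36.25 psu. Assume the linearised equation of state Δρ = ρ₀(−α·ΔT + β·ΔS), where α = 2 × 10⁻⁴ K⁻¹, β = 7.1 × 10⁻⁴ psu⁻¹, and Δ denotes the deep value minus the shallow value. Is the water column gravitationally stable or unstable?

ΔT = 17.1 − 18.1 = -1.0 K and ΔS = 36.25 − 36.14 = +0.11 psu (deep − shallow).
−αΔT = 2.00 × 10⁻⁴; βΔS = 7.81 × 10⁻⁵; sum Δρ/ρ₀ = 2.781 × 10⁻⁴.
Δρ/ρ₀ > 0, so Δρ > 0: deeper water is denser → statically stable.

stable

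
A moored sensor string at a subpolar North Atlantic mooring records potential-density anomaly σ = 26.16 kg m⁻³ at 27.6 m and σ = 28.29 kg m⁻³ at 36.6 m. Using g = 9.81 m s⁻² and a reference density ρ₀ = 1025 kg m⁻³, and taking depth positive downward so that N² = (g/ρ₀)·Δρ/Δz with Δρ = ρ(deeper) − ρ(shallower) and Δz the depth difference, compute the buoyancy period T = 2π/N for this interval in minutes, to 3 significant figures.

2.20 min

Δρ = 1028.29 − 1026.16 = 2.13 kg m⁻³ over Δz = 36.6 − 27.6 = 9 m.
N² = (9.81/1025) × (2.13/9) = 2.2651 × 10⁻³ s⁻².
N = √(2.2651 × 10⁻³) = 0.047593 rad s⁻¹, so T = 2π/N = 132.02 s = 2.2003 min ≈ 2.20 min.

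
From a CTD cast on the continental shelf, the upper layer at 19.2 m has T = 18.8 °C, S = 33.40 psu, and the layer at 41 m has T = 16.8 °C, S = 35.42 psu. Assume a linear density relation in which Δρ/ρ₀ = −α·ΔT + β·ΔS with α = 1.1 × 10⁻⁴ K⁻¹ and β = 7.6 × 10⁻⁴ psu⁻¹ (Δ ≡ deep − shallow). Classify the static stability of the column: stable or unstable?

stable

ΔT = 16.8 − 18.8 = -2.0 K and ΔS = 35.42 − 33.40 = +2.02 psu (deep − shallow).
−αΔT = 2.20 × 10⁻⁴; βΔS = 1.5352 × 10⁻³; sum Δρ/ρ₀ = 1.7552 × 10⁻³.
Δρ/ρ₀ > 0, so Δρ > 0: deeper water is denser → statically stable.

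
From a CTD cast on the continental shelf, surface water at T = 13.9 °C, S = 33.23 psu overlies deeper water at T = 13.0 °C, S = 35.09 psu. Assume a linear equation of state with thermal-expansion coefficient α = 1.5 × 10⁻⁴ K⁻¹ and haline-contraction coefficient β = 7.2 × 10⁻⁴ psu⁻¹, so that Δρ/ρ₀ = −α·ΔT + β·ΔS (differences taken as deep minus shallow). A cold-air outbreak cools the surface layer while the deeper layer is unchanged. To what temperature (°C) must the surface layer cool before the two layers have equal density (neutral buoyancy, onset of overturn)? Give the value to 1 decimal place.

Neutral buoyancy requires Δρ = 0, i.e. −α(T_deep − T_surf′) + β(S_deep − S_surf) = 0.
T_surf′ = T_deep − (β/α)·ΔS = 13.0 − (7.2 × 10⁻⁴/1.5 × 10⁻⁴)·(+1.86) = 4.072 °C.
Cooling required: 13.9 − (4.072) = 9.828 °C.

4.1 °C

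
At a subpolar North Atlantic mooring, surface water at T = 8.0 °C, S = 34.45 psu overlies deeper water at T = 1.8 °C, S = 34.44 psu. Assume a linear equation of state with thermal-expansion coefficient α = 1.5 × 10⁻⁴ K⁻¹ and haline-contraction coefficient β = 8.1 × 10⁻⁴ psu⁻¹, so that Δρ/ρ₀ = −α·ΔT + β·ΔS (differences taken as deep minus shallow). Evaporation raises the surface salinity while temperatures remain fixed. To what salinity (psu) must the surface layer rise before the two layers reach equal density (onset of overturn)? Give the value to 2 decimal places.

35.59 psu

Neutral buoyancy requires −α(T_deep − T_surf) + β(S_deep − S_surf′) = 0.
S_surf′ = S_deep − (α/β)·ΔT = 34.44 − (1.5 × 10⁻⁴/8.1 × 10⁻⁴)·(-6.2) = 35.5881 psu.
Increase required: 35.5881 − 34.45 = 1.1381 psu.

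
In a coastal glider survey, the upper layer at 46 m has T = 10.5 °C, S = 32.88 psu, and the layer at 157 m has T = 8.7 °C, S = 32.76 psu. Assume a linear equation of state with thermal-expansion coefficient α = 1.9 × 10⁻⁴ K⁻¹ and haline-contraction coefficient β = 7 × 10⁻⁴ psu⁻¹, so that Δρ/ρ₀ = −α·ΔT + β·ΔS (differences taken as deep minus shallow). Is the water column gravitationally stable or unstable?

ΔT = 8.7 − 10.5 = -1.8 K and ΔS = 32.76 − 32.88 = -0.12 psu (deep − shallow).
−αΔT = 3.42 × 10⁻⁴; βΔS = -8.40 × 10⁻⁵; sum Δρ/ρ₀ = 2.58 × 10⁻⁴.
Δρ/ρ₀ > 0, so Δρ > 0: deeper water is denser → statically stable.

stable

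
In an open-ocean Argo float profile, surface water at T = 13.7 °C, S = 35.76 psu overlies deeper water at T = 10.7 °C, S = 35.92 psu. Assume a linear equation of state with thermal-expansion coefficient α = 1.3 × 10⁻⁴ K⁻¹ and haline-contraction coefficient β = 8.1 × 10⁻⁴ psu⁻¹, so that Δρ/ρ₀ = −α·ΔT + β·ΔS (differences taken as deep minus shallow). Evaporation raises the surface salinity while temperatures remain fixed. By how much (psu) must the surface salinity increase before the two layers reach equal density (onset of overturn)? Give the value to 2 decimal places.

Neutral buoyancy requires −α(T_deep − T_surf) + β(S_deep − S_surf′) = 0.
S_surf′ = S_deep − (α/β)·ΔT = 35.92 − (1.3 × 10⁻⁴/8.1 × 10⁻⁴)·(-3.0) = 36.4015 psu.
Increase required: 36.4015 − 35.76 = 0.6415 psu.

0.64 psu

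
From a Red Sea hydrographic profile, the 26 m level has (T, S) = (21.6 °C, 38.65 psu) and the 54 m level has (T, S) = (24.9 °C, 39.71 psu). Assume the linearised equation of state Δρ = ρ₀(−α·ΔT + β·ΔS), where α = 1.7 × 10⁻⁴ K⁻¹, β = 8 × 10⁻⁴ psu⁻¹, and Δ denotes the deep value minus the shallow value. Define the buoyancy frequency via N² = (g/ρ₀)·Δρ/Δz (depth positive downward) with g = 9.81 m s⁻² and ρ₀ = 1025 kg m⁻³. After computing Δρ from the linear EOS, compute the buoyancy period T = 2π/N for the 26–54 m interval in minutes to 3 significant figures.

ΔT = +3.3 K, ΔS = +1.06 psu (deep − shallow).
Δρ/ρ₀ = −αΔT + βΔS = -5.61 × 10⁻⁴ + 8.48 × 10⁻⁴ = 2.87 × 10⁻⁴, so Δρ ≈ 0.2942 kg m⁻³.
N² = (g/ρ₀)·Δρ/Δz = g·(Δρ/ρ₀)/Δz = 9.81 × 2.87 × 10⁻⁴ / 28 = 1.0055 × 10⁻⁴ s⁻².
N = √(1.0055 × 10⁻⁴) = 0.010027 rad s⁻¹ → T = 2π/N = 626.63 s = 10.444 min ≈ 10.4 min.

10.4 min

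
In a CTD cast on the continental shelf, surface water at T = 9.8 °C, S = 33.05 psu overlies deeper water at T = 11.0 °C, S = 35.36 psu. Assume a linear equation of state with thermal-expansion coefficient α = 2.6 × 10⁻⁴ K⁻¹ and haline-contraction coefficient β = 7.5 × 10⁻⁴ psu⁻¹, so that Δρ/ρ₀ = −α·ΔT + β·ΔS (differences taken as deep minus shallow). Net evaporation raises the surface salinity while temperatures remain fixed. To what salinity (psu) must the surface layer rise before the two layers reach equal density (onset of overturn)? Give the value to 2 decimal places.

Neutral buoyancy requires −α(T_deep − T_surf) + β(S_deep − S_surf′) = 0.
S_surf′ = S_deep − (α/β)·ΔT = 35.36 − (2.6 × 10⁻⁴/7.5 × 10⁻⁴)·(+1.2) = 34.9440 psu.
Increase required: 34.9440 − 33.05 = 1.8940 psu.

34.94 psu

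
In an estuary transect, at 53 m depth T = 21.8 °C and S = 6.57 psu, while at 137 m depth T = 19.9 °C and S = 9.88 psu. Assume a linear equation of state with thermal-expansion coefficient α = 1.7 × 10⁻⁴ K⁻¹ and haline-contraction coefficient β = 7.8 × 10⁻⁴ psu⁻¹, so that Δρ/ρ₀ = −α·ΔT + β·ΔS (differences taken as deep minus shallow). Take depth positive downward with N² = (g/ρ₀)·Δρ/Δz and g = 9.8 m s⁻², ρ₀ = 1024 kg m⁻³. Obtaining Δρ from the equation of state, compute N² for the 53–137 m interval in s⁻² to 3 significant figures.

3.39 × 10⁻⁴ s⁻²

ΔT = -1.9 K, ΔS = +3.31 psu (deep − shallow).
Δρ/ρ₀ = −αΔT + βΔS = 3.23 × 10⁻⁴ + 2.5818 × 10⁻³ = 2.9048 × 10⁻³, so Δρ ≈ 2.975 kg m⁻³.
N² = (g/ρ₀)·Δρ/Δz = g·(Δρ/ρ₀)/Δz = 9.8 × 2.9048 × 10⁻³ / 84 = 3.3889 × 10⁻⁴ s⁻² ≈ 3.39 × 10⁻⁴ s⁻².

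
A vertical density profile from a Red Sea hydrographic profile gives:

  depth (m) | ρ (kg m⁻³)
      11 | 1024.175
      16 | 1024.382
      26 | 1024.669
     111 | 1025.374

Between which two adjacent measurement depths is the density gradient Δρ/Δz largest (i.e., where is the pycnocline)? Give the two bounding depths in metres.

Compute the density gradient over each adjacent pair:
  11–16 m: Δρ/Δz = 0.207/5 = 0.041 kg m⁻⁴
  16–26 m: Δρ/Δz = 0.287/10 = 0.029 kg m⁻⁴
  26–111 m: Δρ/Δz = 0.705/85 = 8.3 × 10⁻³ kg m⁻⁴
The largest gradient is in the 11–16 m interval — the pycnocline.

11–16 m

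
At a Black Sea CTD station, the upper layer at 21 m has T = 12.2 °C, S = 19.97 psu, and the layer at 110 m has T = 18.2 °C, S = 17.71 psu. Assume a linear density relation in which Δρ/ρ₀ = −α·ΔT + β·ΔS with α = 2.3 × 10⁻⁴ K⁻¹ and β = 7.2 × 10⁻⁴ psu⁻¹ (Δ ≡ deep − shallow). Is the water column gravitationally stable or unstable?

ΔT = 18.2 − 12.2 = +6.0 K and ΔS = 17.71 − 19.97 = -2.26 psu (deep − shallow).
−αΔT = -1.38 × 10⁻³; βΔS = -1.6272 × 10⁻³; sum Δρ/ρ₀ = -3.0072 × 10⁻³.
Δρ/ρ₀ < 0, so Δρ < 0: deeper water is lighter → statically unstable; the column would overturn.

unstable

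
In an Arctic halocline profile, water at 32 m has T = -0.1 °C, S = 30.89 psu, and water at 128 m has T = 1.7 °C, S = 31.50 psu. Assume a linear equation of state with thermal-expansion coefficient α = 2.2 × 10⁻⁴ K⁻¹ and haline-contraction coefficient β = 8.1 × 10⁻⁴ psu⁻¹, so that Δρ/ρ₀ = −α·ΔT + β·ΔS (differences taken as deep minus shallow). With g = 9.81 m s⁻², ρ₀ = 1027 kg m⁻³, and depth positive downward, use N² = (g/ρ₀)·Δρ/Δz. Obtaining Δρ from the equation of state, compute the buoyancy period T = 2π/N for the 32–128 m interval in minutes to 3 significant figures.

ΔT = +1.8 K, ΔS = +0.61 psu (deep − shallow).
Δρ/ρ₀ = −αΔT + βΔS = -3.96 × 10⁻⁴ + 4.941 × 10⁻⁴ = 9.81 × 10⁻⁵, so Δρ ≈ 0.1007 kg m⁻³.
N² = (g/ρ₀)·Δρ/Δz = g·(Δρ/ρ₀)/Δz = 9.81 × 9.81 × 10⁻⁵ / 96 = 1.0025 × 10⁻⁵ s⁻².
N = √(1.0025 × 10⁻⁵) = 3.1662 × 10⁻³ rad s⁻¹ → T = 2π/N = 1.9845 × 10³ s = 33.075 min ≈ 33.1 min.

33.1 min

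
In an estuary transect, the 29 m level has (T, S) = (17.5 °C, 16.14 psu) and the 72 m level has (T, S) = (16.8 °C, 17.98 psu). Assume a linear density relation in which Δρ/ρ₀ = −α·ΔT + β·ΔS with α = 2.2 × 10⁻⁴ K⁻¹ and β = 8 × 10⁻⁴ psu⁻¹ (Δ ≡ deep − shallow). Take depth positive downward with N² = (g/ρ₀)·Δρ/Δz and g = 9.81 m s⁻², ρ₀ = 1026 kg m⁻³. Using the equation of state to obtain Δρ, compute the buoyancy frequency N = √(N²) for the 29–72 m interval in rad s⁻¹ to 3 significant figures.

0.0193 rad s⁻¹

ΔT = -0.7 K, ΔS = +1.84 psu (deep − shallow).
Δρ/ρ₀ = −αΔT + βΔS = 1.54 × 10⁻⁴ + 1.472 × 10⁻³ = 1.626 × 10⁻³, so Δρ ≈ 1.668 kg m⁻³.
N² = (g/ρ₀)·Δρ/Δz = g·(Δρ/ρ₀)/Δz = 9.81 × 1.626 × 10⁻³ / 43 = 3.7095 × 10⁻⁴ s⁻².
N = √(3.7095 × 10⁻⁴) = 0.019260 rad s⁻¹ ≈ 0.0193 rad s⁻¹.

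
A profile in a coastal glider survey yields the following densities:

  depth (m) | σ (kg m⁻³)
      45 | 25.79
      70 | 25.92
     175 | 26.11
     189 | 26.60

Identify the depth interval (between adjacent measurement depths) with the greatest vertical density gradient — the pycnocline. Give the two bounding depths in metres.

175–189 m

Compute the density gradient over each adjacent pair:
  45–70 m: Δρ/Δz = 0.13/25 = 5.2 × 10⁻³ kg m⁻⁴
  70–175 m: Δρ/Δz = 0.19/105 = 1.8 × 10⁻³ kg m⁻⁴
  175–189 m: Δρ/Δz = 0.49/14 = 0.035 kg m⁻⁴
The largest gradient is in the 175–189 m interval — the pycnocline.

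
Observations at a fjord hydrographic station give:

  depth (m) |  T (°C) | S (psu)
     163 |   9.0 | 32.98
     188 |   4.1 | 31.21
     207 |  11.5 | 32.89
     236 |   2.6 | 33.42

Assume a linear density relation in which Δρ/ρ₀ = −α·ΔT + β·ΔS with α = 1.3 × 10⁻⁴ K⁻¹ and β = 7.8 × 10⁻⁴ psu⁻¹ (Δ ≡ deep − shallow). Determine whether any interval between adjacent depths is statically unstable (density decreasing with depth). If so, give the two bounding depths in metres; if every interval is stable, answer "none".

163–188 m

Evaluate Δρ/ρ₀ = −αΔT + βΔS across each adjacent pair:
  163–188 m: −αΔT+βΔS = −(1.3 × 10⁻⁴)(-4.9)+(7.8 × 10⁻⁴)(-1.77) = -7.4 × 10⁻⁴ → UNSTABLE
  188–207 m: −αΔT+βΔS = −(1.3 × 10⁻⁴)(+7.4)+(7.8 × 10⁻⁴)(+1.68) = 3.5 × 10⁻⁴ → stable
  207–236 m: −αΔT+βΔS = −(1.3 × 10⁻⁴)(-8.9)+(7.8 × 10⁻⁴)(+0.53) = 1.6 × 10⁻³ → stable
The 163–188 m interval has Δρ < 0: lighter water underlies denser water.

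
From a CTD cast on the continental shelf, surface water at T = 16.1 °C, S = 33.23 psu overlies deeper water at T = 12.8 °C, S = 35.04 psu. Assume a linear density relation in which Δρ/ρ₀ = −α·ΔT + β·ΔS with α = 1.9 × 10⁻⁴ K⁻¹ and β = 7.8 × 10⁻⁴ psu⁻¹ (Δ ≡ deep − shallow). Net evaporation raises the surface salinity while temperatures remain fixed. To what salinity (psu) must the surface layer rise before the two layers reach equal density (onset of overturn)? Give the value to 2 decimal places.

35.84 psu

Neutral buoyancy requires −α(T_deep − T_surf) + β(S_deep − S_surf′) = 0.
S_surf′ = S_deep − (α/β)·ΔT = 35.04 − (1.9 × 10⁻⁴/7.8 × 10⁻⁴)·(-3.3) = 35.8438 psu.
Increase required: 35.8438 − 33.23 = 2.6138 psu.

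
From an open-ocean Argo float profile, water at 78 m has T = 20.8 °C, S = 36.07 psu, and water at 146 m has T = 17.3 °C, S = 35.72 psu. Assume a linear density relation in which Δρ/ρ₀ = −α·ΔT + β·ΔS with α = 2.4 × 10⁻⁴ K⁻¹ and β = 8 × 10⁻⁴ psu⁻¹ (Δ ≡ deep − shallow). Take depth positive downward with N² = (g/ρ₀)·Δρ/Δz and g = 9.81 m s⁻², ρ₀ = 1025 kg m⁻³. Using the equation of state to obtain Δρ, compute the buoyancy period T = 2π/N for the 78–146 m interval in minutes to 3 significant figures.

ΔT = -3.5 K, ΔS = -0.35 psu (deep − shallow).
Δρ/ρ₀ = −αΔT + βΔS = 8.40 × 10⁻⁴ − 2.80 × 10⁻⁴ = 5.60 × 10⁻⁴, so Δρ ≈ 0.5740 kg m⁻³.
N² = (g/ρ₀)·Δρ/Δz = g·(Δρ/ρ₀)/Δz = 9.81 × 5.60 × 10⁻⁴ / 68 = 8.0788 × 10⁻⁵ s⁻².
N = √(8.0788 × 10⁻⁵) = 8.9882 × 10⁻³ rad s⁻¹ → T = 2π/N = 699.05 s = 11.651 min ≈ 11.7 min.

11.7 min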